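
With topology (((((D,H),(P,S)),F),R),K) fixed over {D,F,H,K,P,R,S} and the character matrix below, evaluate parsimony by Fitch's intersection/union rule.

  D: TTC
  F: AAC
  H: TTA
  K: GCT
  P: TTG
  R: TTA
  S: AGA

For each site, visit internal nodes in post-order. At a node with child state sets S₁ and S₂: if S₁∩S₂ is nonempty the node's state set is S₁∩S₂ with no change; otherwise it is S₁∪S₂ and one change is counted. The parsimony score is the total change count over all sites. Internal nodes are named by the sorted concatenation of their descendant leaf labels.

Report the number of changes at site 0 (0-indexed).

3

[col 0] DH: children D:{T}, H:{T} ∩→ {T}; cost 0
[col 0] PS: children P:{T}, S:{A} ∪→ {A,T}; cost 1
[col 0] DHPS: children DH:{T}, PS:{A,T} ∩→ {T}; cost 0
[col 0] DFHPS: children DHPS:{T}, F:{A} ∪→ {A,T}; cost 1
[col 0] DFHPRS: children DFHPS:{A,T}, R:{T} ∩→ {T}; cost 0
[col 0] DFHKPRS: children DFHPRS:{T}, K:{G} ∪→ {G,T}; cost 1
[col 1] DH: children D:{T}, H:{T} ∩→ {T}; cost 0
[col 1] PS: children P:{T}, S:{G} ∪→ {G,T}; cost 1
[col 1] DHPS: children DH:{T}, PS:{G,T} ∩→ {T}; cost 0
[col 1] DFHPS: children DHPS:{T}, F:{A} ∪→ {A,T}; cost 1
[col 1] DFHPRS: children DFHPS:{A,T}, R:{T} ∩→ {T}; cost 0
[col 1] DFHKPRS: children DFHPRS:{T}, K:{C} ∪→ {C,T}; cost 1
[col 2] DH: children D:{C}, H:{A} ∪→ {A,C}; cost 1
[col 2] PS: children P:{G}, S:{A} ∪→ {A,G}; cost 1
[col 2] DHPS: children DH:{A,C}, PS:{A,G} ∩→ {A}; cost 0
[col 2] DFHPS: children DHPS:{A}, F:{C} ∪→ {A,C}; cost 1
[col 2] DFHPRS: children DFHPS:{A,C}, R:{A} ∩→ {A}; cost 0
[col 2] DFHKPRS: children DFHPRS:{A}, K:{T} ∪→ {A,T}; cost 1
per-site changes: [3, 3, 4]; total = 10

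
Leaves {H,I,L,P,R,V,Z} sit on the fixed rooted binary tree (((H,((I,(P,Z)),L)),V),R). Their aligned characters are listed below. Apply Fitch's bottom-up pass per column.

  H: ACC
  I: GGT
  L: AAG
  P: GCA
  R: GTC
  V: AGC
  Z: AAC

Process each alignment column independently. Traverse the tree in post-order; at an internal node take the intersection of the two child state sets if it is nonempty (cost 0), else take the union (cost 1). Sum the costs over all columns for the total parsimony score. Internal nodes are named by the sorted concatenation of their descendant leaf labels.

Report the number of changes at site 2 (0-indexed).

site 0, node PZ: P={G} ∪ Z={A} → {A,G} (+1)
site 0, node IPZ: I={G} ∩ PZ={A,G} → {G} (+0)
site 0, node ILPZ: IPZ={G} ∪ L={A} → {A,G} (+1)
site 0, node HILPZ: H={A} ∩ ILPZ={A,G} → {A} (+0)
site 0, node HILPVZ: HILPZ={A} ∩ V={A} → {A} (+0)
site 0, node HILPRVZ: HILPVZ={A} ∪ R={G} → {A,G} (+1)
site 1, node PZ: P={C} ∪ Z={A} → {A,C} (+1)
site 1, node IPZ: I={G} ∪ PZ={A,C} → {A,C,G} (+1)
site 1, node ILPZ: IPZ={A,C,G} ∩ L={A} → {A} (+0)
site 1, node HILPZ: H={C} ∪ ILPZ={A} → {A,C} (+1)
site 1, node HILPVZ: HILPZ={A,C} ∪ V={G} → {A,C,G} (+1)
site 1, node HILPRVZ: HILPVZ={A,C,G} ∪ R={T} → {A,C,G,T} (+1)
site 2, node PZ: P={A} ∪ Z={C} → {A,C} (+1)
site 2, node IPZ: I={T} ∪ PZ={A,C} → {A,C,T} (+1)
site 2, node ILPZ: IPZ={A,C,T} ∪ L={G} → {A,C,G,T} (+1)
site 2, node HILPZ: H={C} ∩ ILPZ={A,C,G,T} → {C} (+0)
site 2, node HILPVZ: HILPZ={C} ∩ V={C} → {C} (+0)
site 2, node HILPRVZ: HILPVZ={C} ∩ R={C} → {C} (+0)
per-site changes: [3, 5, 3]; total = 11

3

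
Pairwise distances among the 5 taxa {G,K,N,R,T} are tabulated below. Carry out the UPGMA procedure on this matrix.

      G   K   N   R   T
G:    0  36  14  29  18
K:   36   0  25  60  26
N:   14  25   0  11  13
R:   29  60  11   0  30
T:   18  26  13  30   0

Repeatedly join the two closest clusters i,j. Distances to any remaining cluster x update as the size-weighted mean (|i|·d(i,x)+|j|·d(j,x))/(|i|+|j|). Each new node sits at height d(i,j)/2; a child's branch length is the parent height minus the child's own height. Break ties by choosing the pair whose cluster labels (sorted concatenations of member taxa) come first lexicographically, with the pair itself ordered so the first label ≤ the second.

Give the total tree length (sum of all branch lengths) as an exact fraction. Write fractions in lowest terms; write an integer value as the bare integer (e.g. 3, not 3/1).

62

iteration 1: select N,R (d=11); attach at lengths (11/2, 11/2); label the merged cluster NR
  updated: d(G,NR)=43/2, d(K,NR)=85/2, d(NR,T)=43/2
iteration 2: select G,T (d=18); attach at lengths (9, 9); label the merged cluster GT
  updated: d(GT,K)=31, d(GT,NR)=43/2
iteration 3: select GT,NR (d=43/2); attach at lengths (7/4, 21/4); label the merged cluster GNRT
  updated: d(GNRT,K)=147/4
iteration 4: select GNRT,K (d=147/4); attach at lengths (61/8, 147/8); label the merged cluster GKNRT
final tree: (((G:9,T:9):7/4,(N:11/2,R:11/2):21/4):61/8,K:147/8)
total length: 62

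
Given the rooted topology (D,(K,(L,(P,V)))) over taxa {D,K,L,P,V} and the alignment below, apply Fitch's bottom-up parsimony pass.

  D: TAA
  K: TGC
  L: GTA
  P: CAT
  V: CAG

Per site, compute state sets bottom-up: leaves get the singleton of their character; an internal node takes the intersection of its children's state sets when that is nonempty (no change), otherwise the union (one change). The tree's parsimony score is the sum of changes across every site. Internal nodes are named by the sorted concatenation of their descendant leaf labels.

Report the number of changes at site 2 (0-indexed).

3

[col 0] PV: children P:{C}, V:{C} ∩→ {C}; cost 0
[col 0] LPV: children L:{G}, PV:{C} ∪→ {C,G}; cost 1
[col 0] KLPV: children K:{T}, LPV:{C,G} ∪→ {C,G,T}; cost 1
[col 0] DKLPV: children D:{T}, KLPV:{C,G,T} ∩→ {T}; cost 0
[col 1] PV: children P:{A}, V:{A} ∩→ {A}; cost 0
[col 1] LPV: children L:{T}, PV:{A} ∪→ {A,T}; cost 1
[col 1] KLPV: children K:{G}, LPV:{A,T} ∪→ {A,G,T}; cost 1
[col 1] DKLPV: children D:{A}, KLPV:{A,G,T} ∩→ {A}; cost 0
[col 2] PV: children P:{T}, V:{G} ∪→ {G,T}; cost 1
[col 2] LPV: children L:{A}, PV:{G,T} ∪→ {A,G,T}; cost 1
[col 2] KLPV: children K:{C}, LPV:{A,G,T} ∪→ {A,C,G,T}; cost 1
[col 2] DKLPV: children D:{A}, KLPV:{A,C,G,T} ∩→ {A}; cost 0
per-site changes: [2, 2, 3]; total = 7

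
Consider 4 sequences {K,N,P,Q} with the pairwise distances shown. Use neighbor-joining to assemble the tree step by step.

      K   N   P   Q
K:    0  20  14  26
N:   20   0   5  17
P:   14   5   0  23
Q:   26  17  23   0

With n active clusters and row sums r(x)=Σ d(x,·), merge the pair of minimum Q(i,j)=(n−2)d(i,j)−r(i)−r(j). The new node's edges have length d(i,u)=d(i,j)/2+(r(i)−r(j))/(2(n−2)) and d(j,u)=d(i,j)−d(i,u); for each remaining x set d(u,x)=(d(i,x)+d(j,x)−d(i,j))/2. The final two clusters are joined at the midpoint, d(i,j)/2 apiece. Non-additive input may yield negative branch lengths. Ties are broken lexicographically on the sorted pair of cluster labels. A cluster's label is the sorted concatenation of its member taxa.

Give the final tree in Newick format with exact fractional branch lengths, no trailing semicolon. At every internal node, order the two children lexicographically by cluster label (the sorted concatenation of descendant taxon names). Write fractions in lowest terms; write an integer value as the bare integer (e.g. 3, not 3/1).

iteration 1: select K,P (d=14, Q=-74); attach at lengths (23/2, 5/2); label the merged cluster KP
  updated: d(KP,N)=11/2, d(KP,Q)=35/2
iteration 2: select KP,N (d=11/2, Q=-40); attach at lengths (3, 5/2); label the merged cluster KNP
  updated: d(KNP,Q)=29/2
iteration 3: select KNP,Q (d=29/2); attach at lengths (29/4, 29/4); label the merged cluster KNPQ
final tree: (((K:23/2,P:5/2):3,N:5/2):29/4,Q:29/4)
total length: 34

(((K:23/2,P:5/2):3,N:5/2):29/4,Q:29/4)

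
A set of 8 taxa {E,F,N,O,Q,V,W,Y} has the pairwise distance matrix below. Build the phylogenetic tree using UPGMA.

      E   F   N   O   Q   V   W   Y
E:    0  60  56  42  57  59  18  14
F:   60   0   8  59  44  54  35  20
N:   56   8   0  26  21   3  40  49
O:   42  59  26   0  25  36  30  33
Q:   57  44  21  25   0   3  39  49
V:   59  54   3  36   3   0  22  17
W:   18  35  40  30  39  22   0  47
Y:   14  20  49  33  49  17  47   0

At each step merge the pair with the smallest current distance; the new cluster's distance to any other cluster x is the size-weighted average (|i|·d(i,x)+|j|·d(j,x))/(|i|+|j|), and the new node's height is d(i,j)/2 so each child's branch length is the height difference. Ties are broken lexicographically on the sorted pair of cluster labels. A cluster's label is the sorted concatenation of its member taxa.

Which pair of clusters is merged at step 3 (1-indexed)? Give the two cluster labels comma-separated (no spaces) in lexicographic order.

step 1: merge (N,V) at d=3; branch lengths N→3/2, V→3/2; new cluster NV
  updated: d(E,NV)=115/2, d(F,NV)=31, d(NV,O)=31, d(NV,Q)=12, d(NV,W)=31, d(NV,Y)=33
step 2: merge (NV,Q) at d=12; branch lengths NV→9/2, Q→6; new cluster NQV
  updated: d(E,NQV)=172/3, d(F,NQV)=106/3, d(NQV,O)=29, d(NQV,W)=101/3, d(NQV,Y)=115/3
step 3: merge (E,Y) at d=14; branch lengths E→7, Y→7; new cluster EY
  updated: d(EY,F)=40, d(EY,NQV)=287/6, d(EY,O)=75/2, d(EY,W)=65/2
step 4: merge (NQV,O) at d=29; branch lengths NQV→17/2, O→29/2; new cluster NOQV
  updated: d(EY,NOQV)=181/4, d(F,NOQV)=165/4, d(NOQV,W)=131/4
step 5: merge (EY,W) at d=65/2; branch lengths EY→37/4, W→65/4; new cluster EWY
  updated: d(EWY,F)=115/3, d(EWY,NOQV)=493/12
step 6: merge (EWY,F) at d=115/3; branch lengths EWY→35/12, F→115/6; new cluster EFWY
  updated: d(EFWY,NOQV)=329/8
step 7: merge (EFWY,NOQV) at d=329/8; branch lengths EFWY→67/48, NOQV→97/16; new cluster EFNOQVWY
final tree: ((((E:7,Y:7):37/4,W:65/4):35/12,F:115/6):67/48,(((N:3/2,V:3/2):9/2,Q:6):17/2,O:29/2):97/16)
total length: 2533/24

E,Y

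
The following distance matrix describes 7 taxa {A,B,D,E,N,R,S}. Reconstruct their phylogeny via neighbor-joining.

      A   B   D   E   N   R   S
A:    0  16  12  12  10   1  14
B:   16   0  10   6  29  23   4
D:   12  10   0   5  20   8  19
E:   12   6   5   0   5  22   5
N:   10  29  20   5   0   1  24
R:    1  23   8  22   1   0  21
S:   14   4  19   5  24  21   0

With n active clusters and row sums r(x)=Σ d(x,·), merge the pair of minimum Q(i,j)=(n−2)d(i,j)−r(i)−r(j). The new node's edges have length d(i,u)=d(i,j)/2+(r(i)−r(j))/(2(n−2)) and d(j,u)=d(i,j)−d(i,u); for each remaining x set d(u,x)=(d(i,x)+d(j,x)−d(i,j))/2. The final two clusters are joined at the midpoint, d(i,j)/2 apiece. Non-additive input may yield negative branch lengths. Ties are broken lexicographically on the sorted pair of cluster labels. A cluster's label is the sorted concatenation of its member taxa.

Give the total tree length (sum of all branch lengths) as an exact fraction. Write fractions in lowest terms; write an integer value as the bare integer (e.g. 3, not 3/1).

1. join N+R (d=1, Q=-160) ⇒ NR; edges |N|=9/5, |R|=-4/5
  updated: d(A,NR)=5, d(B,NR)=51/2, d(D,NR)=27/2, d(E,NR)=13, d(NR,S)=22
2. join A+NR (d=5, Q=-118) ⇒ ANR; edges |A|=0, |NR|=5
  updated: d(ANR,B)=73/4, d(ANR,D)=41/4, d(ANR,E)=10, d(ANR,S)=31/2
3. join B+S (d=4, Q=-279/4) ⇒ BS; edges |B|=9/8, |S|=23/8
  updated: d(ANR,BS)=119/8, d(BS,D)=25/2, d(BS,E)=7/2
4. join ANR+D (d=41/4, Q=-339/8) ⇒ ADNR; edges |ANR|=223/32, |D|=105/32
  updated: d(ADNR,BS)=137/16, d(ADNR,E)=19/8
5. join ADNR+BS (d=137/16, Q=-231/16) ⇒ ABDNRS; edges |ADNR|=119/32, |BS|=155/32
  updated: d(ABDNRS,E)=-43/32
6. join ABDNRS+E (d=-43/32) ⇒ ABDENRS; edges |ABDNRS|=-43/64, |E|=-43/64
final tree: ((((A:0,(N:9/5,R:-4/5):5):223/32,D:105/32):119/32,(B:9/8,S:23/8):155/32):-43/64,E:-43/64)
total length: 879/32

879/32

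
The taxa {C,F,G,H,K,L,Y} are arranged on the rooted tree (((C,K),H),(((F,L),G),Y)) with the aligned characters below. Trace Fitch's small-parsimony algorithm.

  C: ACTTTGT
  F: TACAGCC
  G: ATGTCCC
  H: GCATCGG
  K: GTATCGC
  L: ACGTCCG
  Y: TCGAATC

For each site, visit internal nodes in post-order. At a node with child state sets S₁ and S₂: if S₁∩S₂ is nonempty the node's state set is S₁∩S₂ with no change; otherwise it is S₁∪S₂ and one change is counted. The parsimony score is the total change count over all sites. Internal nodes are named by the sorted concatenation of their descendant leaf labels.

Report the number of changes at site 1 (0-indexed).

site 0, node CK: C={A} ∪ K={G} → {A,G} (+1)
site 0, node CHK: CK={A,G} ∩ H={G} → {G} (+0)
site 0, node FL: F={T} ∪ L={A} → {A,T} (+1)
site 0, node FGL: FL={A,T} ∩ G={A} → {A} (+0)
site 0, node FGLY: FGL={A} ∪ Y={T} → {A,T} (+1)
site 0, node CFGHKLY: CHK={G} ∪ FGLY={A,T} → {A,G,T} (+1)
site 1, node CK: C={C} ∪ K={T} → {C,T} (+1)
site 1, node CHK: CK={C,T} ∩ H={C} → {C} (+0)
site 1, node FL: F={A} ∪ L={C} → {A,C} (+1)
site 1, node FGL: FL={A,C} ∪ G={T} → {A,C,T} (+1)
site 1, node FGLY: FGL={A,C,T} ∩ Y={C} → {C} (+0)
site 1, node CFGHKLY: CHK={C} ∩ FGLY={C} → {C} (+0)
site 2, node CK: C={T} ∪ K={A} → {A,T} (+1)
site 2, node CHK: CK={A,T} ∩ H={A} → {A} (+0)
site 2, node FL: F={C} ∪ L={G} → {C,G} (+1)
site 2, node FGL: FL={C,G} ∩ G={G} → {G} (+0)
site 2, node FGLY: FGL={G} ∩ Y={G} → {G} (+0)
site 2, node CFGHKLY: CHK={A} ∪ FGLY={G} → {A,G} (+1)
site 3, node CK: C={T} ∩ K={T} → {T} (+0)
site 3, node CHK: CK={T} ∩ H={T} → {T} (+0)
site 3, node FL: F={A} ∪ L={T} → {A,T} (+1)
site 3, node FGL: FL={A,T} ∩ G={T} → {T} (+0)
site 3, node FGLY: FGL={T} ∪ Y={A} → {A,T} (+1)
site 3, node CFGHKLY: CHK={T} ∩ FGLY={A,T} → {T} (+0)
site 4, node CK: C={T} ∪ K={C} → {C,T} (+1)
site 4, node CHK: CK={C,T} ∩ H={C} → {C} (+0)
site 4, node FL: F={G} ∪ L={C} → {C,G} (+1)
site 4, node FGL: FL={C,G} ∩ G={C} → {C} (+0)
site 4, node FGLY: FGL={C} ∪ Y={A} → {A,C} (+1)
site 4, node CFGHKLY: CHK={C} ∩ FGLY={A,C} → {C} (+0)
site 5, node CK: C={G} ∩ K={G} → {G} (+0)
site 5, node CHK: CK={G} ∩ H={G} → {G} (+0)
site 5, node FL: F={C} ∩ L={C} → {C} (+0)
site 5, node FGL: FL={C} ∩ G={C} → {C} (+0)
site 5, node FGLY: FGL={C} ∪ Y={T} → {C,T} (+1)
site 5, node CFGHKLY: CHK={G} ∪ FGLY={C,T} → {C,G,T} (+1)
site 6, node CK: C={T} ∪ K={C} → {C,T} (+1)
site 6, node CHK: CK={C,T} ∪ H={G} → {C,G,T} (+1)
site 6, node FL: F={C} ∪ L={G} → {C,G} (+1)
site 6, node FGL: FL={C,G} ∩ G={C} → {C} (+0)
site 6, node FGLY: FGL={C} ∩ Y={C} → {C} (+0)
site 6, node CFGHKLY: CHK={C,G,T} ∩ FGLY={C} → {C} (+0)
per-site changes: [4, 3, 3, 2, 3, 2, 3]; total = 20

3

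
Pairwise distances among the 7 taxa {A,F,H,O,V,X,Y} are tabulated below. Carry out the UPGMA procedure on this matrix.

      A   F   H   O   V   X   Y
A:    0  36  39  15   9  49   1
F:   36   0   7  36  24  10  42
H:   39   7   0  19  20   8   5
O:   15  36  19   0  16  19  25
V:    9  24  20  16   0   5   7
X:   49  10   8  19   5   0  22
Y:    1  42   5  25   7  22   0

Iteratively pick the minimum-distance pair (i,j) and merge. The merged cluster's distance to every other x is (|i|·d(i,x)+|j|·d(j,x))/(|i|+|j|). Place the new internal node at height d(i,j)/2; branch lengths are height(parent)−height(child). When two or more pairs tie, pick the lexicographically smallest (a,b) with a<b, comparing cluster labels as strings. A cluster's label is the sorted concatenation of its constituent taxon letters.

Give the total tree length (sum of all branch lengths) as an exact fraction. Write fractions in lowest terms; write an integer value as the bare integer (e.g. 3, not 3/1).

295/6

iteration 1: select A,Y (d=1); attach at lengths (1/2, 1/2); label the merged cluster AY
  updated: d(AY,F)=39, d(AY,H)=22, d(AY,O)=20, d(AY,V)=8, d(AY,X)=71/2
iteration 2: select V,X (d=5); attach at lengths (5/2, 5/2); label the merged cluster VX
  updated: d(AY,VX)=87/4, d(F,VX)=17, d(H,VX)=14, d(O,VX)=35/2
iteration 3: select F,H (d=7); attach at lengths (7/2, 7/2); label the merged cluster FH
  updated: d(AY,FH)=61/2, d(FH,O)=55/2, d(FH,VX)=31/2
iteration 4: select FH,VX (d=31/2); attach at lengths (17/4, 21/4); label the merged cluster FHVX
  updated: d(AY,FHVX)=209/8, d(FHVX,O)=45/2
iteration 5: select AY,O (d=20); attach at lengths (19/2, 10); label the merged cluster AOY
  updated: d(AOY,FHVX)=299/12
iteration 6: select AOY,FHVX (d=299/12); attach at lengths (59/24, 113/24); label the merged cluster AFHOVXY
final tree: (((A:1/2,Y:1/2):19/2,O:10):59/24,((F:7/2,H:7/2):17/4,(V:5/2,X:5/2):21/4):113/24)
total length: 295/6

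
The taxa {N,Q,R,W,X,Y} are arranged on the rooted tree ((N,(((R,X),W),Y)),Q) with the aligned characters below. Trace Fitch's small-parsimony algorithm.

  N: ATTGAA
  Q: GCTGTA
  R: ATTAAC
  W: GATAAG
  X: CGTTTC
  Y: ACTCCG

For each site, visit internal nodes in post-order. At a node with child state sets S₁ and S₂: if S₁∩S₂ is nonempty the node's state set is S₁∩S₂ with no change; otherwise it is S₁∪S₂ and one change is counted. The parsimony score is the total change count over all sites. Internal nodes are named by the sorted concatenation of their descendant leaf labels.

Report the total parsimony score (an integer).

15

[col 0] RX: children R:{A}, X:{C} ∪→ {A,C}; cost 1
[col 0] RWX: children RX:{A,C}, W:{G} ∪→ {A,C,G}; cost 1
[col 0] RWXY: children RWX:{A,C,G}, Y:{A} ∩→ {A}; cost 0
[col 0] NRWXY: children N:{A}, RWXY:{A} ∩→ {A}; cost 0
[col 0] NQRWXY: children NRWXY:{A}, Q:{G} ∪→ {A,G}; cost 1
[col 1] RX: children R:{T}, X:{G} ∪→ {G,T}; cost 1
[col 1] RWX: children RX:{G,T}, W:{A} ∪→ {A,G,T}; cost 1
[col 1] RWXY: children RWX:{A,G,T}, Y:{C} ∪→ {A,C,G,T}; cost 1
[col 1] NRWXY: children N:{T}, RWXY:{A,C,G,T} ∩→ {T}; cost 0
[col 1] NQRWXY: children NRWXY:{T}, Q:{C} ∪→ {C,T}; cost 1
[col 2] RX: children R:{T}, X:{T} ∩→ {T}; cost 0
[col 2] RWX: children RX:{T}, W:{T} ∩→ {T}; cost 0
[col 2] RWXY: children RWX:{T}, Y:{T} ∩→ {T}; cost 0
[col 2] NRWXY: children N:{T}, RWXY:{T} ∩→ {T}; cost 0
[col 2] NQRWXY: children NRWXY:{T}, Q:{T} ∩→ {T}; cost 0
[col 3] RX: children R:{A}, X:{T} ∪→ {A,T}; cost 1
[col 3] RWX: children RX:{A,T}, W:{A} ∩→ {A}; cost 0
[col 3] RWXY: children RWX:{A}, Y:{C} ∪→ {A,C}; cost 1
[col 3] NRWXY: children N:{G}, RWXY:{A,C} ∪→ {A,C,G}; cost 1
[col 3] NQRWXY: children NRWXY:{A,C,G}, Q:{G} ∩→ {G}; cost 0
[col 4] RX: children R:{A}, X:{T} ∪→ {A,T}; cost 1
[col 4] RWX: children RX:{A,T}, W:{A} ∩→ {A}; cost 0
[col 4] RWXY: children RWX:{A}, Y:{C} ∪→ {A,C}; cost 1
[col 4] NRWXY: children N:{A}, RWXY:{A,C} ∩→ {A}; cost 0
[col 4] NQRWXY: children NRWXY:{A}, Q:{T} ∪→ {A,T}; cost 1
[col 5] RX: children R:{C}, X:{C} ∩→ {C}; cost 0
[col 5] RWX: children RX:{C}, W:{G} ∪→ {C,G}; cost 1
[col 5] RWXY: children RWX:{C,G}, Y:{G} ∩→ {G}; cost 0
[col 5] NRWXY: children N:{A}, RWXY:{G} ∪→ {A,G}; cost 1
[col 5] NQRWXY: children NRWXY:{A,G}, Q:{A} ∩→ {A}; cost 0
per-site changes: [3, 4, 0, 3, 3, 2]; total = 15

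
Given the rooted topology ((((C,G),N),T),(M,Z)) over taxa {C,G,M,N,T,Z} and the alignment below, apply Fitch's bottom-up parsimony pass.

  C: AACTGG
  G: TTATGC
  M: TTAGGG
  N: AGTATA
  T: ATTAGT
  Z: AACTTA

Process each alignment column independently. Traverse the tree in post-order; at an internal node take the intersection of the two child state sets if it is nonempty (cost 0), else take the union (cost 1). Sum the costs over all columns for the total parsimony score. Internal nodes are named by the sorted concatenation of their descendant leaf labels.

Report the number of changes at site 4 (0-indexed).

[col 0] CG: children C:{A}, G:{T} ∪→ {A,T}; cost 1
[col 0] CGN: children CG:{A,T}, N:{A} ∩→ {A}; cost 0
[col 0] CGNT: children CGN:{A}, T:{A} ∩→ {A}; cost 0
[col 0] MZ: children M:{T}, Z:{A} ∪→ {A,T}; cost 1
[col 0] CGMNTZ: children CGNT:{A}, MZ:{A,T} ∩→ {A}; cost 0
[col 1] CG: children C:{A}, G:{T} ∪→ {A,T}; cost 1
[col 1] CGN: children CG:{A,T}, N:{G} ∪→ {A,G,T}; cost 1
[col 1] CGNT: children CGN:{A,G,T}, T:{T} ∩→ {T}; cost 0
[col 1] MZ: children M:{T}, Z:{A} ∪→ {A,T}; cost 1
[col 1] CGMNTZ: children CGNT:{T}, MZ:{A,T} ∩→ {T}; cost 0
[col 2] CG: children C:{C}, G:{A} ∪→ {A,C}; cost 1
[col 2] CGN: children CG:{A,C}, N:{T} ∪→ {A,C,T}; cost 1
[col 2] CGNT: children CGN:{A,C,T}, T:{T} ∩→ {T}; cost 0
[col 2] MZ: children M:{A}, Z:{C} ∪→ {A,C}; cost 1
[col 2] CGMNTZ: children CGNT:{T}, MZ:{A,C} ∪→ {A,C,T}; cost 1
[col 3] CG: children C:{T}, G:{T} ∩→ {T}; cost 0
[col 3] CGN: children CG:{T}, N:{A} ∪→ {A,T}; cost 1
[col 3] CGNT: children CGN:{A,T}, T:{A} ∩→ {A}; cost 0
[col 3] MZ: children M:{G}, Z:{T} ∪→ {G,T}; cost 1
[col 3] CGMNTZ: children CGNT:{A}, MZ:{G,T} ∪→ {A,G,T}; cost 1
[col 4] CG: children C:{G}, G:{G} ∩→ {G}; cost 0
[col 4] CGN: children CG:{G}, N:{T} ∪→ {G,T}; cost 1
[col 4] CGNT: children CGN:{G,T}, T:{G} ∩→ {G}; cost 0
[col 4] MZ: children M:{G}, Z:{T} ∪→ {G,T}; cost 1
[col 4] CGMNTZ: children CGNT:{G}, MZ:{G,T} ∩→ {G}; cost 0
[col 5] CG: children C:{G}, G:{C} ∪→ {C,G}; cost 1
[col 5] CGN: children CG:{C,G}, N:{A} ∪→ {A,C,G}; cost 1
[col 5] CGNT: children CGN:{A,C,G}, T:{T} ∪→ {A,C,G,T}; cost 1
[col 5] MZ: children M:{G}, Z:{A} ∪→ {A,G}; cost 1
[col 5] CGMNTZ: children CGNT:{A,C,G,T}, MZ:{A,G} ∩→ {A,G}; cost 0
per-site changes: [2, 3, 4, 3, 2, 4]; total = 18

2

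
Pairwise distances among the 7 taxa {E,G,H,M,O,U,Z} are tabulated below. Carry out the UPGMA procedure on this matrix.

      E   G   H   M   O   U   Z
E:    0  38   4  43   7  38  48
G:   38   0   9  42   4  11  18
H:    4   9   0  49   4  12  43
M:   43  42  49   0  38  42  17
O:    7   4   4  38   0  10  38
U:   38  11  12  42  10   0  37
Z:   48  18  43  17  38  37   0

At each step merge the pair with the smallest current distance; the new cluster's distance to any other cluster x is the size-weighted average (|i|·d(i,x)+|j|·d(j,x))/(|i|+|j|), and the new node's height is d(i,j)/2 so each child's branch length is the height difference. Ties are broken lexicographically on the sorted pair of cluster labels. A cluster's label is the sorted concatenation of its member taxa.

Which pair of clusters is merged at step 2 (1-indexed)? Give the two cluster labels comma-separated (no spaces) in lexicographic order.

iteration 1: select E,H (d=4); attach at lengths (2, 2); label the merged cluster EH
  updated: d(EH,G)=47/2, d(EH,M)=46, d(EH,O)=11/2, d(EH,U)=25, d(EH,Z)=91/2
iteration 2: select G,O (d=4); attach at lengths (2, 2); label the merged cluster GO
  updated: d(EH,GO)=29/2, d(GO,M)=40, d(GO,U)=21/2, d(GO,Z)=28
iteration 3: select GO,U (d=21/2); attach at lengths (13/4, 21/4); label the merged cluster GOU
  updated: d(EH,GOU)=18, d(GOU,M)=122/3, d(GOU,Z)=31
iteration 4: select M,Z (d=17); attach at lengths (17/2, 17/2); label the merged cluster MZ
  updated: d(EH,MZ)=183/4, d(GOU,MZ)=215/6
iteration 5: select EH,GOU (d=18); attach at lengths (7, 15/4); label the merged cluster EGHOU
  updated: d(EGHOU,MZ)=199/5
iteration 6: select EGHOU,MZ (d=199/5); attach at lengths (109/10, 57/5); label the merged cluster EGHMOUZ
final tree: (((E:2,H:2):7,((G:2,O:2):13/4,U:21/4):15/4):109/10,(M:17/2,Z:17/2):57/5)
total length: 1331/20

G,O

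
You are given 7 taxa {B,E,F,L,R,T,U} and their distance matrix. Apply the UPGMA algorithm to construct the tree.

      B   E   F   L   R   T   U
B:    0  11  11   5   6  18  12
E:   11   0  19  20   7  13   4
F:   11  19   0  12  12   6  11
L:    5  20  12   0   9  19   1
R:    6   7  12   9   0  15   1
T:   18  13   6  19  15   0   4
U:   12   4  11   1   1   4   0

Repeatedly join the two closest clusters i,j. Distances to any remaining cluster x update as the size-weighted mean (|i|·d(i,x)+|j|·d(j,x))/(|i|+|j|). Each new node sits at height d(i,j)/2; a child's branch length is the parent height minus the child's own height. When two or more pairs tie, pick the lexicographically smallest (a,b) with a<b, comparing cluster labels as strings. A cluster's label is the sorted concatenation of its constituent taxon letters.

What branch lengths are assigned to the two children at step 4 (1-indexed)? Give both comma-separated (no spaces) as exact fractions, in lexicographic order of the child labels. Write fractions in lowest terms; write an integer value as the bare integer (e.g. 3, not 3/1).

1. join L+U (d=1) ⇒ LU; edges |L|=1/2, |U|=1/2
  updated: d(B,LU)=17/2, d(E,LU)=12, d(F,LU)=23/2, d(LU,R)=5, d(LU,T)=23/2
2. join LU+R (d=5) ⇒ LRU; edges |LU|=2, |R|=5/2
  updated: d(B,LRU)=23/3, d(E,LRU)=31/3, d(F,LRU)=35/3, d(LRU,T)=38/3
3. join F+T (d=6) ⇒ FT; edges |F|=3, |T|=3
  updated: d(B,FT)=29/2, d(E,FT)=16, d(FT,LRU)=73/6
4. join B+LRU (d=23/3) ⇒ BLRU; edges |B|=23/6, |LRU|=4/3
  updated: d(BLRU,E)=21/2, d(BLRU,FT)=51/4
5. join BLRU+E (d=21/2) ⇒ BELRU; edges |BLRU|=17/12, |E|=21/4
  updated: d(BELRU,FT)=67/5
6. join BELRU+FT (d=67/5) ⇒ BEFLRTU; edges |BELRU|=29/20, |FT|=37/10
final tree: (((B:23/6,((L:1/2,U:1/2):2,R:5/2):4/3):17/12,E:21/4):29/20,(F:3,T:3):37/10)
total length: 1709/60

23/6,4/3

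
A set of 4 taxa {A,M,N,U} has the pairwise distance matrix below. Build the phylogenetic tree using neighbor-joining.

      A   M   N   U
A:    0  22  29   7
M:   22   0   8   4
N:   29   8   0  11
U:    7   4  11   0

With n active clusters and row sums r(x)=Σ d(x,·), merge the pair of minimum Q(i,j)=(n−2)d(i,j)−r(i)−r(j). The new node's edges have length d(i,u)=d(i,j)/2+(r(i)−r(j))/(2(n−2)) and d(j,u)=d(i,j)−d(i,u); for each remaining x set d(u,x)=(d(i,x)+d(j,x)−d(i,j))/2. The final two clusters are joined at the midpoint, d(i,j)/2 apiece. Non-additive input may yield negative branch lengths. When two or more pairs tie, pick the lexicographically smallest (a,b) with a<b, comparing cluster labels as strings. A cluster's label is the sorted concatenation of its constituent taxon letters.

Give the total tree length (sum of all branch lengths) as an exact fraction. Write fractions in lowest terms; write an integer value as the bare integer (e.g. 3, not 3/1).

24

1. join A+U (d=7, Q=-66) ⇒ AU; edges |A|=25/2, |U|=-11/2
  updated: d(AU,M)=19/2, d(AU,N)=33/2
2. join AU+M (d=19/2, Q=-34) ⇒ AMU; edges |AU|=9, |M|=1/2
  updated: d(AMU,N)=15/2
3. join AMU+N (d=15/2) ⇒ AMNU; edges |AMU|=15/4, |N|=15/4
final tree: (((A:25/2,U:-11/2):9,M:1/2):15/4,N:15/4)
total length: 24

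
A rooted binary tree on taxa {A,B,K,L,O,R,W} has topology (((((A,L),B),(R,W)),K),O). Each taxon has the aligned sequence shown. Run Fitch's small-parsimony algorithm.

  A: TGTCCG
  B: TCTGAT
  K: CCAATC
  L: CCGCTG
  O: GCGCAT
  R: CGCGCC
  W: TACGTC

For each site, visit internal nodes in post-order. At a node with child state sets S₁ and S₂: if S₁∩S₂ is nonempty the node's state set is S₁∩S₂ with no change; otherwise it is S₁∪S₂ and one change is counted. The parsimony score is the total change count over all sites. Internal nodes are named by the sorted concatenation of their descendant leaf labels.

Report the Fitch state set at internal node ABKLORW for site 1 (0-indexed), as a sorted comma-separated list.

[col 0] AL: children A:{T}, L:{C} ∪→ {C,T}; cost 1
[col 0] ABL: children AL:{C,T}, B:{T} ∩→ {T}; cost 0
[col 0] RW: children R:{C}, W:{T} ∪→ {C,T}; cost 1
[col 0] ABLRW: children ABL:{T}, RW:{C,T} ∩→ {T}; cost 0
[col 0] ABKLRW: children ABLRW:{T}, K:{C} ∪→ {C,T}; cost 1
[col 0] ABKLORW: children ABKLRW:{C,T}, O:{G} ∪→ {C,G,T}; cost 1
[col 1] AL: children A:{G}, L:{C} ∪→ {C,G}; cost 1
[col 1] ABL: children AL:{C,G}, B:{C} ∩→ {C}; cost 0
[col 1] RW: children R:{G}, W:{A} ∪→ {A,G}; cost 1
[col 1] ABLRW: children ABL:{C}, RW:{A,G} ∪→ {A,C,G}; cost 1
[col 1] ABKLRW: children ABLRW:{A,C,G}, K:{C} ∩→ {C}; cost 0
[col 1] ABKLORW: children ABKLRW:{C}, O:{C} ∩→ {C}; cost 0
[col 2] AL: children A:{T}, L:{G} ∪→ {G,T}; cost 1
[col 2] ABL: children AL:{G,T}, B:{T} ∩→ {T}; cost 0
[col 2] RW: children R:{C}, W:{C} ∩→ {C}; cost 0
[col 2] ABLRW: children ABL:{T}, RW:{C} ∪→ {C,T}; cost 1
[col 2] ABKLRW: children ABLRW:{C,T}, K:{A} ∪→ {A,C,T}; cost 1
[col 2] ABKLORW: children ABKLRW:{A,C,T}, O:{G} ∪→ {A,C,G,T}; cost 1
[col 3] AL: children A:{C}, L:{C} ∩→ {C}; cost 0
[col 3] ABL: children AL:{C}, B:{G} ∪→ {C,G}; cost 1
[col 3] RW: children R:{G}, W:{G} ∩→ {G}; cost 0
[col 3] ABLRW: children ABL:{C,G}, RW:{G} ∩→ {G}; cost 0
[col 3] ABKLRW: children ABLRW:{G}, K:{A} ∪→ {A,G}; cost 1
[col 3] ABKLORW: children ABKLRW:{A,G}, O:{C} ∪→ {A,C,G}; cost 1
[col 4] AL: children A:{C}, L:{T} ∪→ {C,T}; cost 1
[col 4] ABL: children AL:{C,T}, B:{A} ∪→ {A,C,T}; cost 1
[col 4] RW: children R:{C}, W:{T} ∪→ {C,T}; cost 1
[col 4] ABLRW: children ABL:{A,C,T}, RW:{C,T} ∩→ {C,T}; cost 0
[col 4] ABKLRW: children ABLRW:{C,T}, K:{T} ∩→ {T}; cost 0
[col 4] ABKLORW: children ABKLRW:{T}, O:{A} ∪→ {A,T}; cost 1
[col 5] AL: children A:{G}, L:{G} ∩→ {G}; cost 0
[col 5] ABL: children AL:{G}, B:{T} ∪→ {G,T}; cost 1
[col 5] RW: children R:{C}, W:{C} ∩→ {C}; cost 0
[col 5] ABLRW: children ABL:{G,T}, RW:{C} ∪→ {C,G,T}; cost 1
[col 5] ABKLRW: children ABLRW:{C,G,T}, K:{C} ∩→ {C}; cost 0
[col 5] ABKLORW: children ABKLRW:{C}, O:{T} ∪→ {C,T}; cost 1
per-site changes: [4, 3, 4, 3, 4, 3]; total = 21

C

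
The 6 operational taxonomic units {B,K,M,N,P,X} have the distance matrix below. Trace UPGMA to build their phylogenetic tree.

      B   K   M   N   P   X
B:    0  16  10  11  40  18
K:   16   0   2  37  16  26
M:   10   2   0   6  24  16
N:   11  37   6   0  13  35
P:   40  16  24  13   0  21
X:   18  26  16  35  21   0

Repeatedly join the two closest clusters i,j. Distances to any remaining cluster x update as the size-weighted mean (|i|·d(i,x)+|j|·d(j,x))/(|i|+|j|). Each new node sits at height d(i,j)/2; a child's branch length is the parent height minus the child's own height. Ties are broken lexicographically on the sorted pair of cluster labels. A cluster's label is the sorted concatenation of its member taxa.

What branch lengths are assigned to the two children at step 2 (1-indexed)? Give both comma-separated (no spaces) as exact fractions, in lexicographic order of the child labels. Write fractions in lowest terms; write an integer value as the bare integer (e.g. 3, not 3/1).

11/2,11/2

1. join K+M (d=2) ⇒ KM; edges |K|=1, |M|=1
  updated: d(B,KM)=13, d(KM,N)=43/2, d(KM,P)=20, d(KM,X)=21
2. join B+N (d=11) ⇒ BN; edges |B|=11/2, |N|=11/2
  updated: d(BN,KM)=69/4, d(BN,P)=53/2, d(BN,X)=53/2
3. join BN+KM (d=69/4) ⇒ BKMN; edges |BN|=25/8, |KM|=61/8
  updated: d(BKMN,P)=93/4, d(BKMN,X)=95/4
4. join P+X (d=21) ⇒ PX; edges |P|=21/2, |X|=21/2
  updated: d(BKMN,PX)=47/2
5. join BKMN+PX (d=47/2) ⇒ BKMNPX; edges |BKMN|=25/8, |PX|=5/4
final tree: (((B:11/2,N:11/2):25/8,(K:1,M:1):61/8):25/8,(P:21/2,X:21/2):5/4)
total length: 393/8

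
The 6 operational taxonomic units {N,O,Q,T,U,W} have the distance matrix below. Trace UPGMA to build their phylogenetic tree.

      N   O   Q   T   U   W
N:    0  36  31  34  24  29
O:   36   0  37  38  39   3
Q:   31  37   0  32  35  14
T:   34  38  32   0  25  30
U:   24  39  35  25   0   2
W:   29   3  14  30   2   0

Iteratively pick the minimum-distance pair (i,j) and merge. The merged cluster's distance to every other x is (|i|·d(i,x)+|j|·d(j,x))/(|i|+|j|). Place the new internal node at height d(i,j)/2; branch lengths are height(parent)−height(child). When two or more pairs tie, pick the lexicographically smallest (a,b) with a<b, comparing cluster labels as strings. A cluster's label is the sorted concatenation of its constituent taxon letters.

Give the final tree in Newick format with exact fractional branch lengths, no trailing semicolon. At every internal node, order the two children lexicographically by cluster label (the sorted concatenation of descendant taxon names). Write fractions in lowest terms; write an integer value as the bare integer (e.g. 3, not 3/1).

iteration 1: select U,W (d=2); attach at lengths (1, 1); label the merged cluster UW
  updated: d(N,UW)=53/2, d(O,UW)=21, d(Q,UW)=49/2, d(T,UW)=55/2
iteration 2: select O,UW (d=21); attach at lengths (21/2, 19/2); label the merged cluster OUW
  updated: d(N,OUW)=89/3, d(OUW,Q)=86/3, d(OUW,T)=31
iteration 3: select OUW,Q (d=86/3); attach at lengths (23/6, 43/3); label the merged cluster OQUW
  updated: d(N,OQUW)=30, d(OQUW,T)=125/4
iteration 4: select N,OQUW (d=30); attach at lengths (15, 2/3); label the merged cluster NOQUW
  updated: d(NOQUW,T)=159/5
iteration 5: select NOQUW,T (d=159/5); attach at lengths (9/10, 159/10); label the merged cluster NOQTUW
final tree: ((N:15,((O:21/2,(U:1,W:1):19/2):23/6,Q:43/3):2/3):9/10,T:159/10)
total length: 2179/30

((N:15,((O:21/2,(U:1,W:1):19/2):23/6,Q:43/3):2/3):9/10,T:159/10)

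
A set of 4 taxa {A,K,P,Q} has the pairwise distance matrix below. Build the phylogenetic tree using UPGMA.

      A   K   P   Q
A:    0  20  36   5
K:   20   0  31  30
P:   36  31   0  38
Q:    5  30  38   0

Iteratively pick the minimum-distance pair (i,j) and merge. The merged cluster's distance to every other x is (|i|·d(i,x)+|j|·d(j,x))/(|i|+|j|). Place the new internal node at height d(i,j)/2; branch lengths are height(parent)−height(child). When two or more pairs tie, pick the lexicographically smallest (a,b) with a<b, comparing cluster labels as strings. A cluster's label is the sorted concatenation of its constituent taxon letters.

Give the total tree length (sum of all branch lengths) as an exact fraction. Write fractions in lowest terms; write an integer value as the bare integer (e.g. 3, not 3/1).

50

1. join A+Q (d=5) ⇒ AQ; edges |A|=5/2, |Q|=5/2
  updated: d(AQ,K)=25, d(AQ,P)=37
2. join AQ+K (d=25) ⇒ AKQ; edges |AQ|=10, |K|=25/2
  updated: d(AKQ,P)=35
3. join AKQ+P (d=35) ⇒ AKPQ; edges |AKQ|=5, |P|=35/2
final tree: (((A:5/2,Q:5/2):10,K:25/2):5,P:35/2)
total length: 50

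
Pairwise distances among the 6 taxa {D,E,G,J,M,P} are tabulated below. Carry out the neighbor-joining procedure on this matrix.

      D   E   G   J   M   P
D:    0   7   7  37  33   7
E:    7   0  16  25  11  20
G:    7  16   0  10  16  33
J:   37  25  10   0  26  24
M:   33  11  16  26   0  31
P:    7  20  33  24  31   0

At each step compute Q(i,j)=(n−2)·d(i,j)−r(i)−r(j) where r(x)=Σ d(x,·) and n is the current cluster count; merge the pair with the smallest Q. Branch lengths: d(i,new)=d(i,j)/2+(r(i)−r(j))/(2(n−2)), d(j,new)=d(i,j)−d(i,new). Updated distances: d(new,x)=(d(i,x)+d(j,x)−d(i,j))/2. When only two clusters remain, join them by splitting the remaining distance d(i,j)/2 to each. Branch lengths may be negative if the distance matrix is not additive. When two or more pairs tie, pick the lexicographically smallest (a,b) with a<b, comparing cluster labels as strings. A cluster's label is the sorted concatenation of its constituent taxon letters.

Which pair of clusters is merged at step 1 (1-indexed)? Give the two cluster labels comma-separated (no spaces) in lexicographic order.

D,P

1. join D+P (d=7, Q=-178) ⇒ DP; edges |D|=1/2, |P|=13/2
  updated: d(DP,E)=10, d(DP,G)=33/2, d(DP,J)=27, d(DP,M)=57/2
2. join G+J (d=10, Q=-233/2) ⇒ GJ; edges |G|=1/12, |J|=119/12
  updated: d(DP,GJ)=67/4, d(E,GJ)=31/2, d(GJ,M)=16
3. join DP+E (d=10, Q=-287/4) ⇒ DEP; edges |DP|=155/16, |E|=5/16
  updated: d(DEP,GJ)=89/8, d(DEP,M)=59/4
4. join DEP+GJ (d=89/8, Q=-335/8) ⇒ DEGJP; edges |DEP|=79/16, |GJ|=99/16
  updated: d(DEGJP,M)=157/16
5. join DEGJP+M (d=157/16) ⇒ DEGJMP; edges |DEGJP|=157/32, |M|=157/32
final tree: ((((D:1/2,P:13/2):155/16,E:5/16):79/16,(G:1/12,J:119/12):99/16):157/32,M:157/32)
total length: 767/16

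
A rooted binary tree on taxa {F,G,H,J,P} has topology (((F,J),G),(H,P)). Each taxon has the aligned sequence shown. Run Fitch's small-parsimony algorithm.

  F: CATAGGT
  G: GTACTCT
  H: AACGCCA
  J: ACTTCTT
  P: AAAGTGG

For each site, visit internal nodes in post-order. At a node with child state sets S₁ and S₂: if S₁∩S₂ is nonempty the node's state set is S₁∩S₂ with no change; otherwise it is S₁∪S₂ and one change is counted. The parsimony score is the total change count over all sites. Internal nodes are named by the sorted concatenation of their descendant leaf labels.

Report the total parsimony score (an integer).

site 0, node FJ: F={C} ∪ J={A} → {A,C} (+1)
site 0, node FGJ: FJ={A,C} ∪ G={G} → {A,C,G} (+1)
site 0, node HP: H={A} ∩ P={A} → {A} (+0)
site 0, node FGHJP: FGJ={A,C,G} ∩ HP={A} → {A} (+0)
site 1, node FJ: F={A} ∪ J={C} → {A,C} (+1)
site 1, node FGJ: FJ={A,C} ∪ G={T} → {A,C,T} (+1)
site 1, node HP: H={A} ∩ P={A} → {A} (+0)
site 1, node FGHJP: FGJ={A,C,T} ∩ HP={A} → {A} (+0)
site 2, node FJ: F={T} ∩ J={T} → {T} (+0)
site 2, node FGJ: FJ={T} ∪ G={A} → {A,T} (+1)
site 2, node HP: H={C} ∪ P={A} → {A,C} (+1)
site 2, node FGHJP: FGJ={A,T} ∩ HP={A,C} → {A} (+0)
site 3, node FJ: F={A} ∪ J={T} → {A,T} (+1)
site 3, node FGJ: FJ={A,T} ∪ G={C} → {A,C,T} (+1)
site 3, node HP: H={G} ∩ P={G} → {G} (+0)
site 3, node FGHJP: FGJ={A,C,T} ∪ HP={G} → {A,C,G,T} (+1)
site 4, node FJ: F={G} ∪ J={C} → {C,G} (+1)
site 4, node FGJ: FJ={C,G} ∪ G={T} → {C,G,T} (+1)
site 4, node HP: H={C} ∪ P={T} → {C,T} (+1)
site 4, node FGHJP: FGJ={C,G,T} ∩ HP={C,T} → {C,T} (+0)
site 5, node FJ: F={G} ∪ J={T} → {G,T} (+1)
site 5, node FGJ: FJ={G,T} ∪ G={C} → {C,G,T} (+1)
site 5, node HP: H={C} ∪ P={G} → {C,G} (+1)
site 5, node FGHJP: FGJ={C,G,T} ∩ HP={C,G} → {C,G} (+0)
site 6, node FJ: F={T} ∩ J={T} → {T} (+0)
site 6, node FGJ: FJ={T} ∩ G={T} → {T} (+0)
site 6, node HP: H={A} ∪ P={G} → {A,G} (+1)
site 6, node FGHJP: FGJ={T} ∪ HP={A,G} → {A,G,T} (+1)
per-site changes: [2, 2, 2, 3, 3, 3, 2]; total = 17

17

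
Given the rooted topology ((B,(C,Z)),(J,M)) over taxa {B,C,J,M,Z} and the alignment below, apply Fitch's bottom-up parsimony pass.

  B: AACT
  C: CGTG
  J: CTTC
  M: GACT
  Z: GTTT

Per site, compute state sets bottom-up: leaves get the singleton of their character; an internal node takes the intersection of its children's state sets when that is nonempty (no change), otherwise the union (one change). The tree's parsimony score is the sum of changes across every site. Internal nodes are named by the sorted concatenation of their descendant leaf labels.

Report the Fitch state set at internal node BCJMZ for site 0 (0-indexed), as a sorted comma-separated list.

CZ@0: {C} ∪ {G} = {C,G} (union, +1)
BCZ@0: {A} ∪ {C,G} = {A,C,G} (union, +1)
JM@0: {C} ∪ {G} = {C,G} (union, +1)
BCJMZ@0: {A,C,G} ∩ {C,G} = {C,G} (intersection, +0)
CZ@1: {G} ∪ {T} = {G,T} (union, +1)
BCZ@1: {A} ∪ {G,T} = {A,G,T} (union, +1)
JM@1: {T} ∪ {A} = {A,T} (union, +1)
BCJMZ@1: {A,G,T} ∩ {A,T} = {A,T} (intersection, +0)
CZ@2: {T} ∩ {T} = {T} (intersection, +0)
BCZ@2: {C} ∪ {T} = {C,T} (union, +1)
JM@2: {T} ∪ {C} = {C,T} (union, +1)
BCJMZ@2: {C,T} ∩ {C,T} = {C,T} (intersection, +0)
CZ@3: {G} ∪ {T} = {G,T} (union, +1)
BCZ@3: {T} ∩ {G,T} = {T} (intersection, +0)
JM@3: {C} ∪ {T} = {C,T} (union, +1)
BCJMZ@3: {T} ∩ {C,T} = {T} (intersection, +0)
per-site changes: [3, 3, 2, 2]; total = 10

C,G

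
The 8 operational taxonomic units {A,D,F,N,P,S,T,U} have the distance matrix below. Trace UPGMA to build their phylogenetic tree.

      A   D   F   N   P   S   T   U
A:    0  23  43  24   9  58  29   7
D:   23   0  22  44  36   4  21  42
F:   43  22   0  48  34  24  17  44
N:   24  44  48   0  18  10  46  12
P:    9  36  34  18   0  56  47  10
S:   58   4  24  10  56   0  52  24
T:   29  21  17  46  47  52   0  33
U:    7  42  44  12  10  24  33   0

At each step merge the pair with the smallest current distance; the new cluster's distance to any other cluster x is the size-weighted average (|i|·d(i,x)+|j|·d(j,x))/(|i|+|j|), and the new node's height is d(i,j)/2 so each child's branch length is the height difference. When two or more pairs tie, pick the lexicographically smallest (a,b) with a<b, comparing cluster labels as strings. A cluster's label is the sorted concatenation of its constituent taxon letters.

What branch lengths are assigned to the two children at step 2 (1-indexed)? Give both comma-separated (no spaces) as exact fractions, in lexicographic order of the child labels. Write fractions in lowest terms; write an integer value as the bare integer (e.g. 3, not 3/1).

7/2,7/2

1. join D+S (d=4) ⇒ DS; edges |D|=2, |S|=2
  updated: d(A,DS)=81/2, d(DS,F)=23, d(DS,N)=27, d(DS,P)=46, d(DS,T)=73/2, d(DS,U)=33
2. join A+U (d=7) ⇒ AU; edges |A|=7/2, |U|=7/2
  updated: d(AU,DS)=147/4, d(AU,F)=87/2, d(AU,N)=18, d(AU,P)=19/2, d(AU,T)=31
3. join AU+P (d=19/2) ⇒ APU; edges |AU|=5/4, |P|=19/4
  updated: d(APU,DS)=239/6, d(APU,F)=121/3, d(APU,N)=18, d(APU,T)=109/3
4. join F+T (d=17) ⇒ FT; edges |F|=17/2, |T|=17/2
  updated: d(APU,FT)=115/3, d(DS,FT)=119/4, d(FT,N)=47
5. join APU+N (d=18) ⇒ ANPU; edges |APU|=17/4, |N|=9
  updated: d(ANPU,DS)=293/8, d(ANPU,FT)=81/2
6. join DS+FT (d=119/4) ⇒ DFST; edges |DS|=103/8, |FT|=51/8
  updated: d(ANPU,DFST)=617/16
7. join ANPU+DFST (d=617/16) ⇒ ADFNPSTU; edges |ANPU|=329/32, |DFST|=141/32
final tree: ((((A:7/2,U:7/2):5/4,P:19/4):17/4,N:9):329/32,((D:2,S:2):103/8,(F:17/2,T:17/2):51/8):141/32)
total length: 1299/16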